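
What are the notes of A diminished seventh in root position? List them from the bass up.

Spelling A diminished seventh: A–C–Eb–Gb. In root position the root is bass, giving A, C, Eb, Gb from the bottom.

A, C, Eb, Gb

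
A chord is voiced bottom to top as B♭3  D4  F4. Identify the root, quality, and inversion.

Bb major, root position

The pitch classes Bb, D, F arrange in thirds as Bb–D–F: a Bb major triad.
Bb is the root of Bb major; root in the bass means root position (figured bass 5/3).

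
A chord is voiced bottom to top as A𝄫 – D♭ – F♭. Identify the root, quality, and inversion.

The distinct note names are Abb, Db, Fb. Stacked in thirds they read Db–Fb–Abb, which is a diminished triad on Db.
Abb is the fifth of Db diminished; fifth in the bass means second inversion (figured bass 6/4).

Db diminished, second inversion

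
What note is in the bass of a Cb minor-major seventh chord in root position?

Cb

The root of Cb minor-major seventh (Cb–Ebb–Gb–Bb) is Cb; that is the bass in root position.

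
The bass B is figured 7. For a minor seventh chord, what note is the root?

B

The figures 7 mean the root of the chord is in the bass. If B is the root of a minor seventh chord, the root is B (chord tones B–D–F#–A).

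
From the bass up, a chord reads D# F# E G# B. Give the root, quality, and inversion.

The distinct note names are D#, F#, E, G#, B. Stacked in thirds they read E–G#–B–D#–F#, which is a major ninth chord on E.
D# is the seventh of E major ninth; seventh in the bass means third inversion.

E major ninth, third inversion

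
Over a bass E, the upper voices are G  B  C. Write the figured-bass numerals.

6/5

The notes E, G, B, C stack in thirds as C–E–G–B — a C major seventh chord. The bass E is the third, so this is first inversion: figured 6/5.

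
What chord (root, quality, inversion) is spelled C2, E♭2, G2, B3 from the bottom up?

C minor-major seventh, root position

The pitch classes C, Eb, G, B arrange in thirds as C–Eb–G–B: a C minor-major seventh chord.
With the root (C) in the bass, the chord is in root position (figured bass 7).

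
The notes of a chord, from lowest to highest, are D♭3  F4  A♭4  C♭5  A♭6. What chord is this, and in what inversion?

The pitch classes Db, F, Ab, Cb arrange in thirds as Db–F–Ab–Cb: a Db dominant seventh chord.
With the root (Db) in the bass, the chord is in root position (figured bass 7).

Db dominant seventh, root position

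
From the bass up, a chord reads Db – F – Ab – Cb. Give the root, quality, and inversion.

Db dominant seventh, root position

Reducing to letter names: Db, F, Ab, Cb. These stack in thirds as Db–F–Ab–Cb — a Db dominant seventh chord.
The lowest note is Db, the root of the chord, so this is root position (figured bass 7).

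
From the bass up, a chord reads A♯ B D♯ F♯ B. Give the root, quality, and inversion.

The pitch classes A#, B, D#, F# arrange in thirds as B–D#–F#–A#: a B major seventh chord.
The lowest note is A#, the seventh of the chord, so this is third inversion (figured bass 4/2).

B major seventh, third inversion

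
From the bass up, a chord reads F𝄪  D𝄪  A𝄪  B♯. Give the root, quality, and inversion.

B# major seventh, second inversion

The pitch classes F##, D##, A##, B# arrange in thirds as B#–D##–F##–A##: a B# major seventh chord.
F## is the fifth of B# major seventh; fifth in the bass means second inversion (figured bass 4/3).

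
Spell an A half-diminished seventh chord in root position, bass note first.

The chord tones are A–C–Eb–G. With the root (A) lowest for root position: A, C, Eb, G.

A, C, Eb, G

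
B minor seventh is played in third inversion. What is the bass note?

A

In third inversion the seventh is lowest. For B minor seventh (B–D–F#–A) that is A.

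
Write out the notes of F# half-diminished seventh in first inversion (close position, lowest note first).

The chord tones are F#–A–C–E. With the third (A) lowest for first inversion: A, C, E, F#.

A, C, E, F#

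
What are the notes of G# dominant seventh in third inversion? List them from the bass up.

G# dominant seventh is G#–B#–D#–F#. Third inversion puts the seventh (F#) in the bass, with the remaining tones above: F#, G#, B#, D#.

F#, G#, B#, D#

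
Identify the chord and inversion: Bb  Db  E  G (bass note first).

The distinct note names are Bb, Db, E, G. Stacked in thirds they read E–G–Bb–Db, which is a diminished seventh chord on E.
With the fifth (Bb) in the bass, the chord is in second inversion (figured bass 4/3).

E diminished seventh, second inversion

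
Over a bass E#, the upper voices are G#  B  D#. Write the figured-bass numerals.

7

The notes E#, G#, B, D# stack in thirds as E#–G#–B–D# — an E# half-diminished seventh chord. The bass E# is the root, so this is root position: figured 7.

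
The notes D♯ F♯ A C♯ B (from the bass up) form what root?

D#, F#, A, C#, B are the tones of a B dominant ninth chord (B–D#–F#–A–C#), making B the root.

B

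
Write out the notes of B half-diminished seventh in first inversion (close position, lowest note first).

Spelling B half-diminished seventh: B–D–F–A. In first inversion the third is bass, giving D, F, A, B from the bottom.

D, F, A, B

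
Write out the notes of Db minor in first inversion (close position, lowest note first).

Fb, Ab, Db

Db minor is Db–Fb–Ab. First inversion puts the third (Fb) in the bass, with the remaining tones above: Fb, Ab, Db.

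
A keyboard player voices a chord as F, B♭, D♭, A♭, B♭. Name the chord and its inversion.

Reducing to letter names: F, Bb, Db, Ab. These stack in thirds as Bb–Db–F–Ab — a Bb minor seventh chord.
With the fifth (F) in the bass, the chord is in second inversion (figured bass 4/3).

Bb minor seventh, second inversion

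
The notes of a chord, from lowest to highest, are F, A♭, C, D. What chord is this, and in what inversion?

D half-diminished seventh, first inversion

Reducing to letter names: F, Ab, C, D. These stack in thirds as D–F–Ab–C — a D half-diminished seventh chord.
With the third (F) in the bass, the chord is in first inversion (figured bass 6/5).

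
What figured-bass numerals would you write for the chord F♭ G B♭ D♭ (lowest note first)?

4/2

The notes Fb, G, Bb, Db stack in thirds as G–Bb–Db–Fb — a G diminished seventh chord. The bass Fb is the seventh, so this is third inversion: figured 4/2.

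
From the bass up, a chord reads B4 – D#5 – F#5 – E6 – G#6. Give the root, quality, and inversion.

Reducing to letter names: B, D#, F#, E, G#. These stack in thirds as E–G#–B–D#–F# — an E major ninth chord.
With the fifth (B) in the bass, the chord is in second inversion.

E major ninth, second inversion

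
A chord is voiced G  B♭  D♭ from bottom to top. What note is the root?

G

The distinct letter names are G, Bb, Db. Arranged as a stack of thirds they read G–Bb–Db, so G is the root (a G diminished triad).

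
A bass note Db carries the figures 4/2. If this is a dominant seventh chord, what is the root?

The figures 4/2 mean the seventh of the chord is in the bass. If Db is the seventh of a dominant seventh chord, the root is Eb (chord tones Eb–G–Bb–Db).

Eb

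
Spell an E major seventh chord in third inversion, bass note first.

D#, E, G#, B

Spelling E major seventh: E–G#–B–D#. In third inversion the seventh is bass, giving D#, E, G#, B from the bottom.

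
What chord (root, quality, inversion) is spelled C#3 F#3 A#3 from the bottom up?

The distinct note names are C#, F#, A#. Stacked in thirds they read F#–A#–C#, which is a major triad on F#.
The lowest note is C#, the fifth of the chord, so this is second inversion (figured bass 6/4).

F# major, second inversion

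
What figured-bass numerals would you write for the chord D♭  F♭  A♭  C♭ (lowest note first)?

The notes Db, Fb, Ab, Cb stack in thirds as Db–Fb–Ab–Cb — a Db minor seventh chord. The bass Db is the root, so this is root position: figured 7.

7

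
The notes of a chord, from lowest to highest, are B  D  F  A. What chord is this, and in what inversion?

B half-diminished seventh, root position

The distinct note names are B, D, F, A. Stacked in thirds they read B–D–F–A, which is a half-diminished seventh chord on B.
The lowest note is B, the root of the chord, so this is root position (figured bass 7).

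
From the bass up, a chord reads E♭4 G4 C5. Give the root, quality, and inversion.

C minor, first inversion

The distinct note names are Eb, G, C. Stacked in thirds they read C–Eb–G, which is a minor triad on C.
The lowest note is Eb, the third of the chord, so this is first inversion (figured bass 6).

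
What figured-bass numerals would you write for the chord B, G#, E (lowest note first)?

6/4

The notes B, G#, E stack in thirds as E–G#–B — an E major triad. The bass B is the fifth, so this is second inversion: figured 6/4.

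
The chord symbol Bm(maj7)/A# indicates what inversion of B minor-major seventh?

third inversion

Bm(maj7)/A# means B minor-major seventh with A# in the bass. A# is the seventh of B minor-major seventh (B–D–F#–A#), so this is third inversion.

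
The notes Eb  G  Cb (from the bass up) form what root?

Reordering Eb, G, Cb into stacked thirds gives Cb–Eb–G; the bottom of that stack, Cb, is the root.

Cb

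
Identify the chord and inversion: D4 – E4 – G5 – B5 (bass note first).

E minor seventh, third inversion

The distinct note names are D, E, G, B. Stacked in thirds they read E–G–B–D, which is a minor seventh chord on E.
With the seventh (D) in the bass, the chord is in third inversion (figured bass 4/2).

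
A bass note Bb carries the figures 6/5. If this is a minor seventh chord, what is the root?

G

The figures 6/5 mean the third of the chord is in the bass. If Bb is the third of a minor seventh chord, the root is G (chord tones G–Bb–D–F).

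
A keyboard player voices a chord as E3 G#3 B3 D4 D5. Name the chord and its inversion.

The distinct note names are E, G#, B, D. Stacked in thirds they read E–G#–B–D, which is a dominant seventh chord on E.
E is the root of E dominant seventh; root in the bass means root position (figured bass 7).

E dominant seventh, root position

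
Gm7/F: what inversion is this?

third inversion

Gm7/F means G minor seventh with F in the bass. F is the seventh of G minor seventh (G–Bb–D–F), so this is third inversion.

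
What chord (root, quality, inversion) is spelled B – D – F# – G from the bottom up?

G major seventh, first inversion

The distinct note names are B, D, F#, G. Stacked in thirds they read G–B–D–F#, which is a major seventh chord on G.
With the third (B) in the bass, the chord is in first inversion (figured bass 6/5).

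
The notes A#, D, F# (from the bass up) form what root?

The distinct letter names are A#, D, F#. Arranged as a stack of thirds they read D–F#–A#, so D is the root (a D augmented triad).

D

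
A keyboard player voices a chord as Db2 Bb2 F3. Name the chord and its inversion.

Bb minor, first inversion

The distinct note names are Db, Bb, F. Stacked in thirds they read Bb–Db–F, which is a minor triad on Bb.
With the third (Db) in the bass, the chord is in first inversion (figured bass 6).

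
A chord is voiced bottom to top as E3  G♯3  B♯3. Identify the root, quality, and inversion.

The distinct note names are E, G#, B#. Stacked in thirds they read E–G#–B#, which is an augmented triad on E.
The lowest note is E, the root of the chord, so this is root position (figured bass 5/3).

E augmented, root position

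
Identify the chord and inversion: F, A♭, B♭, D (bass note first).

Bb dominant seventh, second inversion

The distinct note names are F, Ab, Bb, D. Stacked in thirds they read Bb–D–F–Ab, which is a dominant seventh chord on Bb.
F is the fifth of Bb dominant seventh; fifth in the bass means second inversion (figured bass 4/3).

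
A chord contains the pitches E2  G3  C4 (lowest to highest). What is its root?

Reordering E, G, C into stacked thirds gives C–E–G; the bottom of that stack, C, is the root.

C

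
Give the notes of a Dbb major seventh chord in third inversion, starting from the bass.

Cb, Dbb, Fb, Abb

Spelling Dbb major seventh: Dbb–Fb–Abb–Cb. In third inversion the seventh is bass, giving Cb, Dbb, Fb, Abb from the bottom.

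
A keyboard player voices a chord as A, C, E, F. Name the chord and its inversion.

F major seventh, first inversion

The pitch classes A, C, E, F arrange in thirds as F–A–C–E: an F major seventh chord.
A is the third of F major seventh; third in the bass means first inversion (figured bass 6/5).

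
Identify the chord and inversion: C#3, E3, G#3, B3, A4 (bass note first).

A major ninth, first inversion

Reducing to letter names: C#, E, G#, B, A. These stack in thirds as A–C#–E–G#–B — an A major ninth chord.
With the third (C#) in the bass, the chord is in first inversion.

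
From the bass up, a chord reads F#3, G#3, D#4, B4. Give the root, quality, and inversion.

The pitch classes F#, G#, D#, B arrange in thirds as G#–B–D#–F#: a G# minor seventh chord.
F# is the seventh of G# minor seventh; seventh in the bass means third inversion (figured bass 4/2).

G# minor seventh, third inversion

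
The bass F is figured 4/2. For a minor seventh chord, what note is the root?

G

The figures 4/2 mean the seventh of the chord is in the bass. If F is the seventh of a minor seventh chord, the root is G (chord tones G–Bb–D–F).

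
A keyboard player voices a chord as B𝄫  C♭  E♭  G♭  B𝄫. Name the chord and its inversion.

Cb dominant seventh, third inversion

Reducing to letter names: Bbb, Cb, Eb, Gb. These stack in thirds as Cb–Eb–Gb–Bbb — a Cb dominant seventh chord.
The lowest note is Bbb, the seventh of the chord, so this is third inversion (figured bass 4/2).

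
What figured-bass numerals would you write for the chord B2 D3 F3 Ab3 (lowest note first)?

The notes B, D, F, Ab stack in thirds as B–D–F–Ab — a B diminished seventh chord. The bass B is the root, so this is root position: figured 7.

7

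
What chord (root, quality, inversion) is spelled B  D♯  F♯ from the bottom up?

The pitch classes B, D#, F# arrange in thirds as B–D#–F#: a B major triad.
With the root (B) in the bass, the chord is in root position (figured bass 5/3).

B major, root position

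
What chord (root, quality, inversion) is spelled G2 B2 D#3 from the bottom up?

The distinct note names are G, B, D#. Stacked in thirds they read G–B–D#, which is an augmented triad on G.
G is the root of G augmented; root in the bass means root position (figured bass 5/3).

G augmented, root position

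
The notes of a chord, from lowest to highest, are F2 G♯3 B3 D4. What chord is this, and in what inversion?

G# diminished seventh, third inversion

The pitch classes F, G#, B, D arrange in thirds as G#–B–D–F: a G# diminished seventh chord.
F is the seventh of G# diminished seventh; seventh in the bass means third inversion (figured bass 4/2).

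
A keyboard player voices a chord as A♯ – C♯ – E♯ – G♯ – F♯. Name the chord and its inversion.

The distinct note names are A#, C#, E#, G#, F#. Stacked in thirds they read F#–A#–C#–E#–G#, which is a major ninth chord on F#.
The lowest note is A#, the third of the chord, so this is first inversion.

F# major ninth, first inversion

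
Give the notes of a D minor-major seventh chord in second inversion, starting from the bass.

Spelling D minor-major seventh: D–F–A–C#. In second inversion the fifth is bass, giving A, C#, D, F from the bottom.

A, C#, D, F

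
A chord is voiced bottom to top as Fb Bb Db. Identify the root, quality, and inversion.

The pitch classes Fb, Bb, Db arrange in thirds as Bb–Db–Fb: a Bb diminished triad.
Fb is the fifth of Bb diminished; fifth in the bass means second inversion (figured bass 6/4).

Bb diminished, second inversion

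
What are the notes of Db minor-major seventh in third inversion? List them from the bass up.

C, Db, Fb, Ab

Db minor-major seventh is Db–Fb–Ab–C. Third inversion puts the seventh (C) in the bass, with the remaining tones above: C, Db, Fb, Ab.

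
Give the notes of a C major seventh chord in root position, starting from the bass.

The chord tones are C–E–G–B. With the root (C) lowest for root position: C, E, G, B.

C, E, G, B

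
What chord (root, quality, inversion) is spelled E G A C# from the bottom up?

Reducing to letter names: E, G, A, C#. These stack in thirds as A–C#–E–G — an A dominant seventh chord.
The lowest note is E, the fifth of the chord, so this is second inversion (figured bass 4/3).

A dominant seventh, second inversion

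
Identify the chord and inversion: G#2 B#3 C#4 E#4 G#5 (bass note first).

The pitch classes G#, B#, C#, E# arrange in thirds as C#–E#–G#–B#: a C# major seventh chord.
G# is the fifth of C# major seventh; fifth in the bass means second inversion (figured bass 4/3).

C# major seventh, second inversion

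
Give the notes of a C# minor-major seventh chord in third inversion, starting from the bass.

B#, C#, E, G#

Spelling C# minor-major seventh: C#–E–G#–B#. In third inversion the seventh is bass, giving B#, C#, E, G# from the bottom.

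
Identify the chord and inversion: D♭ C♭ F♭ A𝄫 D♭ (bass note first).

Db half-diminished seventh, root position

The distinct note names are Db, Cb, Fb, Abb. Stacked in thirds they read Db–Fb–Abb–Cb, which is a half-diminished seventh chord on Db.
Db is the root of Db half-diminished seventh; root in the bass means root position (figured bass 7).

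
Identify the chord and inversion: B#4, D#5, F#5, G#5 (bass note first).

Reducing to letter names: B#, D#, F#, G#. These stack in thirds as G#–B#–D#–F# — a G# dominant seventh chord.
The lowest note is B#, the third of the chord, so this is first inversion (figured bass 6/5).

G# dominant seventh, first inversion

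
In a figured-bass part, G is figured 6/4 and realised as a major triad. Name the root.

C

The figures 6/4 mean the fifth of the chord is in the bass. If G is the fifth of a major triad, the root is C (chord tones C–E–G).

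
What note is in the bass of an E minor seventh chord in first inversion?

E minor seventh is E–G–B–D. First inversion places the third in the bass: G.

G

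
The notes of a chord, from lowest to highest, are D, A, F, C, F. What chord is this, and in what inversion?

The pitch classes D, A, F, C arrange in thirds as D–F–A–C: a D minor seventh chord.
The lowest note is D, the root of the chord, so this is root position (figured bass 7).

D minor seventh, root position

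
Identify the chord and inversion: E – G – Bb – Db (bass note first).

Reducing to letter names: E, G, Bb, Db. These stack in thirds as E–G–Bb–Db — an E diminished seventh chord.
E is the root of E diminished seventh; root in the bass means root position (figured bass 7).

E diminished seventh, root position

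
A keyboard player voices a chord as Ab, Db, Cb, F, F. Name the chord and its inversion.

Db dominant seventh, second inversion

The distinct note names are Ab, Db, Cb, F. Stacked in thirds they read Db–F–Ab–Cb, which is a dominant seventh chord on Db.
With the fifth (Ab) in the bass, the chord is in second inversion (figured bass 4/3).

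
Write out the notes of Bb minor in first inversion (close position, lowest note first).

Spelling Bb minor: Bb–Db–F. In first inversion the third is bass, giving Db, F, Bb from the bottom.

Db, F, Bb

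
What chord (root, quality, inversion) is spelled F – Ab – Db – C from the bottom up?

Db major seventh, first inversion

The distinct note names are F, Ab, Db, C. Stacked in thirds they read Db–F–Ab–C, which is a major seventh chord on Db.
F is the third of Db major seventh; third in the bass means first inversion (figured bass 6/5).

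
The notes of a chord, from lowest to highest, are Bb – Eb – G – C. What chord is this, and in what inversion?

C minor seventh, third inversion

The distinct note names are Bb, Eb, G, C. Stacked in thirds they read C–Eb–G–Bb, which is a minor seventh chord on C.
With the seventh (Bb) in the bass, the chord is in third inversion (figured bass 4/2).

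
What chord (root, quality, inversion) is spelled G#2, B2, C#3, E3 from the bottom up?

The distinct note names are G#, B, C#, E. Stacked in thirds they read C#–E–G#–B, which is a minor seventh chord on C#.
The lowest note is G#, the fifth of the chord, so this is second inversion (figured bass 4/3).

C# minor seventh, second inversion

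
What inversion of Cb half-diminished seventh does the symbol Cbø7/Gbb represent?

second inversion

Cbø7/Gbb means Cb half-diminished seventh with Gbb in the bass. Gbb is the fifth of Cb half-diminished seventh (Cb–Ebb–Gbb–Bbb), so this is second inversion.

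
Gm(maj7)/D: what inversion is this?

Gm(maj7)/D means G minor-major seventh with D in the bass. D is the fifth of G minor-major seventh (G–Bb–D–F#), so this is second inversion.

second inversion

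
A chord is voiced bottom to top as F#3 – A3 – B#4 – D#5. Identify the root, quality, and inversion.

B# diminished seventh, second inversion

The pitch classes F#, A, B#, D# arrange in thirds as B#–D#–F#–A: a B# diminished seventh chord.
With the fifth (F#) in the bass, the chord is in second inversion (figured bass 4/3).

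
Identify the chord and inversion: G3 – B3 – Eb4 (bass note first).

The pitch classes G, B, Eb arrange in thirds as Eb–G–B: an Eb augmented triad.
With the third (G) in the bass, the chord is in first inversion (figured bass 6).

Eb augmented, first inversion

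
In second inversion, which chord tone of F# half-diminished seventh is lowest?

C

The fifth of F# half-diminished seventh (F#–A–C–E) is C; that is the bass in second inversion.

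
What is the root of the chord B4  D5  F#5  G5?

G

B, D, F#, G are the tones of a G major seventh chord (G–B–D–F#), making G the root.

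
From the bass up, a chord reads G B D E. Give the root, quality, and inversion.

E minor seventh, first inversion

The pitch classes G, B, D, E arrange in thirds as E–G–B–D: an E minor seventh chord.
G is the third of E minor seventh; third in the bass means first inversion (figured bass 6/5).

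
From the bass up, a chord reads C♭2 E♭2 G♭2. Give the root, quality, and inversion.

Cb major, root position

The distinct note names are Cb, Eb, Gb. Stacked in thirds they read Cb–Eb–Gb, which is a major triad on Cb.
The lowest note is Cb, the root of the chord, so this is root position (figured bass 5/3).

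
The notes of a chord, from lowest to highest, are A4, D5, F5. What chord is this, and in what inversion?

Reducing to letter names: A, D, F. These stack in thirds as D–F–A — a D minor triad.
The lowest note is A, the fifth of the chord, so this is second inversion (figured bass 6/4).

D minor, second inversion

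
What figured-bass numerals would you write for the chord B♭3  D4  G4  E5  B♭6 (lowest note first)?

The notes Bb, D, G, E stack in thirds as E–G–Bb–D — an E half-diminished seventh chord. The bass Bb is the fifth, so this is second inversion: figured 4/3.

4/3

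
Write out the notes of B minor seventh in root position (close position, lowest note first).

B, D, F#, A

The chord tones are B–D–F#–A. With the root (B) lowest for root position: B, D, F#, A.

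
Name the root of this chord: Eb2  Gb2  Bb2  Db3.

Reordering Eb, Gb, Bb, Db into stacked thirds gives Eb–Gb–Bb–Db; the bottom of that stack, Eb, is the root.

Eb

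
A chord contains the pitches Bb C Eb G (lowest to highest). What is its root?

Reordering Bb, C, Eb, G into stacked thirds gives C–Eb–G–Bb; the bottom of that stack, C, is the root.

C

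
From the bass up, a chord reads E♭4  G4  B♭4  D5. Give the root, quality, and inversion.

The distinct note names are Eb, G, Bb, D. Stacked in thirds they read Eb–G–Bb–D, which is a major seventh chord on Eb.
The lowest note is Eb, the root of the chord, so this is root position (figured bass 7).

Eb major seventh, root position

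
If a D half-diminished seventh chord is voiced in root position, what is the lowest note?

The root of D half-diminished seventh (D–F–Ab–C) is D; that is the bass in root position.

D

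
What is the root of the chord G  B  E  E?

The distinct letter names are G, B, E. Arranged as a stack of thirds they read E–G–B, so E is the root (an E minor triad).

E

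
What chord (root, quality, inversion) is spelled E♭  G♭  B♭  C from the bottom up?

Reducing to letter names: Eb, Gb, Bb, C. These stack in thirds as C–Eb–Gb–Bb — a C half-diminished seventh chord.
With the third (Eb) in the bass, the chord is in first inversion (figured bass 6/5).

C half-diminished seventh, first inversion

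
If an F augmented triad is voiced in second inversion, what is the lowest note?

C#

In second inversion the fifth is lowest. For F augmented (F–A–C#) that is C#.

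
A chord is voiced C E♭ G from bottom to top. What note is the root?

C

Reordering C, Eb, G into stacked thirds gives C–Eb–G; the bottom of that stack, C, is the root.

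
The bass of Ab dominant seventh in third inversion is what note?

Gb

Ab dominant seventh is Ab–C–Eb–Gb. Third inversion places the seventh in the bass: Gb.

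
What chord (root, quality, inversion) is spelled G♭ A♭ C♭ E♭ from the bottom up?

Ab minor seventh, third inversion

Reducing to letter names: Gb, Ab, Cb, Eb. These stack in thirds as Ab–Cb–Eb–Gb — an Ab minor seventh chord.
Gb is the seventh of Ab minor seventh; seventh in the bass means third inversion (figured bass 4/2).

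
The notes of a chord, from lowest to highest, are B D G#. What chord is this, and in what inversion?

The pitch classes B, D, G# arrange in thirds as G#–B–D: a G# diminished triad.
The lowest note is B, the third of the chord, so this is first inversion (figured bass 6).

G# diminished, first inversion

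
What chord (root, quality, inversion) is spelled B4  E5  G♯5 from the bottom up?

Reducing to letter names: B, E, G#. These stack in thirds as E–G#–B — an E major triad.
The lowest note is B, the fifth of the chord, so this is second inversion (figured bass 6/4).

E major, second inversion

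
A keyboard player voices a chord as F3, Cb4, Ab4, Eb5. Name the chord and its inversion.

F half-diminished seventh, root position

The pitch classes F, Cb, Ab, Eb arrange in thirds as F–Ab–Cb–Eb: an F half-diminished seventh chord.
The lowest note is F, the root of the chord, so this is root position (figured bass 7).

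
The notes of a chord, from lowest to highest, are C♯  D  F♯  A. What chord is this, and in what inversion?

Reducing to letter names: C#, D, F#, A. These stack in thirds as D–F#–A–C# — a D major seventh chord.
The lowest note is C#, the seventh of the chord, so this is third inversion (figured bass 4/2).

D major seventh, third inversion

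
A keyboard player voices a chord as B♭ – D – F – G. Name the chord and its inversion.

G minor seventh, first inversion

The distinct note names are Bb, D, F, G. Stacked in thirds they read G–Bb–D–F, which is a minor seventh chord on G.
The lowest note is Bb, the third of the chord, so this is first inversion (figured bass 6/5).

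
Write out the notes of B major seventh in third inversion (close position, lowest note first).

A#, B, D#, F#

B major seventh is B–D#–F#–A#. Third inversion puts the seventh (A#) in the bass, with the remaining tones above: A#, B, D#, F#.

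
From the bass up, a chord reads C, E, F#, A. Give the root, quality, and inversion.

F# half-diminished seventh, second inversion

Reducing to letter names: C, E, F#, A. These stack in thirds as F#–A–C–E — an F# half-diminished seventh chord.
The lowest note is C, the fifth of the chord, so this is second inversion (figured bass 4/3).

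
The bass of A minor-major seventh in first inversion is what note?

C

A minor-major seventh is A–C–E–G#. First inversion places the third in the bass: C.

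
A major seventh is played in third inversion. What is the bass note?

A major seventh is A–C#–E–G#. Third inversion places the seventh in the bass: G#.

G#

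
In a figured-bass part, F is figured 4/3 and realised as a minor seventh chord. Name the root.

Bb

The figures 4/3 mean the fifth of the chord is in the bass. If F is the fifth of a minor seventh chord, the root is Bb (chord tones Bb–Db–F–Ab).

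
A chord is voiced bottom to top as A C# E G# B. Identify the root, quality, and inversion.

The pitch classes A, C#, E, G#, B arrange in thirds as A–C#–E–G#–B: an A major ninth chord.
A is the root of A major ninth; root in the bass means root position.

A major ninth, root position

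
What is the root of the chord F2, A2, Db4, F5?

F, A, Db are the tones of a Db augmented triad (Db–F–A), making Db the root.

Db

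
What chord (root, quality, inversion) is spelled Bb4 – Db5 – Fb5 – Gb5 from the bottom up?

Gb dominant seventh, first inversion

The pitch classes Bb, Db, Fb, Gb arrange in thirds as Gb–Bb–Db–Fb: a Gb dominant seventh chord.
Bb is the third of Gb dominant seventh; third in the bass means first inversion (figured bass 6/5).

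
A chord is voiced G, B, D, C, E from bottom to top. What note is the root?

C

G, B, D, C, E are the tones of a C major ninth chord (C–E–G–B–D), making C the root.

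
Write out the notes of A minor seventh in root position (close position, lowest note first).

A, C, E, G

The chord tones are A–C–E–G. With the root (A) lowest for root position: A, C, E, G.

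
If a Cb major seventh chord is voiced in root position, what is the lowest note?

Cb

Cb major seventh is Cb–Eb–Gb–Bb. Root position places the root in the bass: Cb.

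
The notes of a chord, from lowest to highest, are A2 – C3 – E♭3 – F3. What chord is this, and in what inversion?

F dominant seventh, first inversion

The distinct note names are A, C, Eb, F. Stacked in thirds they read F–A–C–Eb, which is a dominant seventh chord on F.
The lowest note is A, the third of the chord, so this is first inversion (figured bass 6/5).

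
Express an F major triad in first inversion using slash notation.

First inversion of F major has the third (A) in the bass. As a slash chord: F/A.

F/A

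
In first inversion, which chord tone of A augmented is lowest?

C#

In first inversion the third is lowest. For A augmented (A–C#–E#) that is C#.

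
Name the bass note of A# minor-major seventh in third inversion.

The seventh of A# minor-major seventh (A#–C#–E#–G##) is G##; that is the bass in third inversion.

G##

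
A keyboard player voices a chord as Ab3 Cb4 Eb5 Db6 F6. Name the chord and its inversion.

The distinct note names are Ab, Cb, Eb, Db, F. Stacked in thirds they read Db–F–Ab–Cb–Eb, which is a dominant ninth chord on Db.
Ab is the fifth of Db dominant ninth; fifth in the bass means second inversion.

Db dominant ninth, second inversion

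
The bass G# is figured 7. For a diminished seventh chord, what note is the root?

G#

The figures 7 mean the root of the chord is in the bass. If G# is the root of a diminished seventh chord, the root is G# (chord tones G#–B–D–F).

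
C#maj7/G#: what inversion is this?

second inversion

C#maj7/G# means C# major seventh with G# in the bass. G# is the fifth of C# major seventh (C#–E#–G#–B#), so this is second inversion.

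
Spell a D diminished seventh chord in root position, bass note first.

D, F, Ab, Cb

The chord tones are D–F–Ab–Cb. With the root (D) lowest for root position: D, F, Ab, Cb.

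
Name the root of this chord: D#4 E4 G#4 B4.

Reordering D#, E, G#, B into stacked thirds gives E–G#–B–D#; the bottom of that stack, E, is the root.

E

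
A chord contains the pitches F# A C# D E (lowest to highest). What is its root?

D

Reordering F#, A, C#, D, E into stacked thirds gives D–F#–A–C#–E; the bottom of that stack, D, is the root.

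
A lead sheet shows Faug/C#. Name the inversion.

Faug/C# means F augmented with C# in the bass. C# is the fifth of F augmented (F–A–C#), so this is second inversion.

second inversion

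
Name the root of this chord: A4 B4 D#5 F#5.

B

A, B, D#, F# are the tones of a B dominant seventh chord (B–D#–F#–A), making B the root.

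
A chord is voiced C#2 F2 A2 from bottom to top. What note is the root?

C#, F, A are the tones of an F augmented triad (F–A–C#), making F the root.

F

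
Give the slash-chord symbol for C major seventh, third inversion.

Third inversion of C major seventh has the seventh (B) in the bass. As a slash chord: Cmaj7/B.

Cmaj7/B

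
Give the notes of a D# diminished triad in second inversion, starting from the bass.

A, D#, F#

Spelling D# diminished: D#–F#–A. In second inversion the fifth is bass, giving A, D#, F# from the bottom.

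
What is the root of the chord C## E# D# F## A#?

D#

C##, E#, D#, F##, A# are the tones of a D# major ninth chord (D#–F##–A#–C##–E#), making D# the root.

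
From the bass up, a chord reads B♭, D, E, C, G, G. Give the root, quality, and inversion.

C dominant ninth, third inversion

The distinct note names are Bb, D, E, C, G. Stacked in thirds they read C–E–G–Bb–D, which is a dominant ninth chord on C.
Bb is the seventh of C dominant ninth; seventh in the bass means third inversion.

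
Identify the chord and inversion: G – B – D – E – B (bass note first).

E minor seventh, first inversion

The distinct note names are G, B, D, E. Stacked in thirds they read E–G–B–D, which is a minor seventh chord on E.
With the third (G) in the bass, the chord is in first inversion (figured bass 6/5).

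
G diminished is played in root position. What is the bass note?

G

G diminished is G–Bb–Db. Root position places the root in the bass: G.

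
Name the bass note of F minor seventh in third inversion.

Eb

In third inversion the seventh is lowest. For F minor seventh (F–Ab–C–Eb) that is Eb.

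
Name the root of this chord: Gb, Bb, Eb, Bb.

Eb

Gb, Bb, Eb are the tones of an Eb minor triad (Eb–Gb–Bb), making Eb the root.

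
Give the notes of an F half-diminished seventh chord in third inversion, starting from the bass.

Spelling F half-diminished seventh: F–Ab–Cb–Eb. In third inversion the seventh is bass, giving Eb, F, Ab, Cb from the bottom.

Eb, F, Ab, Cb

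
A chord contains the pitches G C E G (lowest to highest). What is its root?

C

The distinct letter names are G, C, E. Arranged as a stack of thirds they read C–E–G, so C is the root (a C major triad).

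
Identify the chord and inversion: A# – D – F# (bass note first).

D augmented, second inversion

Reducing to letter names: A#, D, F#. These stack in thirds as D–F#–A# — a D augmented triad.
A# is the fifth of D augmented; fifth in the bass means second inversion (figured bass 6/4).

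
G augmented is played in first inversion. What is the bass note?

B

In first inversion the third is lowest. For G augmented (G–B–D#) that is B.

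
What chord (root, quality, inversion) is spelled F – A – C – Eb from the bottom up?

F dominant seventh, root position

The distinct note names are F, A, C, Eb. Stacked in thirds they read F–A–C–Eb, which is a dominant seventh chord on F.
F is the root of F dominant seventh; root in the bass means root position (figured bass 7).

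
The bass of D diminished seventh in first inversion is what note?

F

D diminished seventh is D–F–Ab–Cb. First inversion places the third in the bass: F.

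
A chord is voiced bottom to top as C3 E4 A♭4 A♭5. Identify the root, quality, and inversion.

Ab augmented, first inversion

The distinct note names are C, E, Ab. Stacked in thirds they read Ab–C–E, which is an augmented triad on Ab.
The lowest note is C, the third of the chord, so this is first inversion (figured bass 6).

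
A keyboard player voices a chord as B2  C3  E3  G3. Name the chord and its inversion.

The distinct note names are B, C, E, G. Stacked in thirds they read C–E–G–B, which is a major seventh chord on C.
B is the seventh of C major seventh; seventh in the bass means third inversion (figured bass 4/2).

C major seventh, third inversion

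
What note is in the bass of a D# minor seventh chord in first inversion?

D# minor seventh is D#–F#–A#–C#. First inversion places the third in the bass: F#.

F#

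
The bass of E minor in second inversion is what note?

B

The fifth of E minor (E–G–B) is B; that is the bass in second inversion.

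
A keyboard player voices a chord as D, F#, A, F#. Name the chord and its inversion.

Reducing to letter names: D, F#, A. These stack in thirds as D–F#–A — a D major triad.
D is the root of D major; root in the bass means root position (figured bass 5/3).

D major, root position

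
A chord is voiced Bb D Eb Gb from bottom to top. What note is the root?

Bb, D, Eb, Gb are the tones of an Eb minor-major seventh chord (Eb–Gb–Bb–D), making Eb the root.

Eb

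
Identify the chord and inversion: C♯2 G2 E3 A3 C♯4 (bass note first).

A dominant seventh, first inversion

The pitch classes C#, G, E, A arrange in thirds as A–C#–E–G: an A dominant seventh chord.
With the third (C#) in the bass, the chord is in first inversion (figured bass 6/5).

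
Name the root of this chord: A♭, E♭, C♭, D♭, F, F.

Ab, Eb, Cb, Db, F are the tones of a Db dominant ninth chord (Db–F–Ab–Cb–Eb), making Db the root.

Db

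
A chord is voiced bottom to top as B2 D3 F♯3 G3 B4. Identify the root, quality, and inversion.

G major seventh, first inversion

Reducing to letter names: B, D, F#, G. These stack in thirds as G–B–D–F# — a G major seventh chord.
With the third (B) in the bass, the chord is in first inversion (figured bass 6/5).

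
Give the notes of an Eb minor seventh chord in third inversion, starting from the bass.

Eb minor seventh is Eb–Gb–Bb–Db. Third inversion puts the seventh (Db) in the bass, with the remaining tones above: Db, Eb, Gb, Bb.

Db, Eb, Gb, Bb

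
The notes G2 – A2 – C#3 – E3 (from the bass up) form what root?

A

The distinct letter names are G, A, C#, E. Arranged as a stack of thirds they read A–C#–E–G, so A is the root (an A dominant seventh chord).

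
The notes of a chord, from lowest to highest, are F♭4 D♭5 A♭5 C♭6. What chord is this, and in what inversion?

Db minor seventh, first inversion

The distinct note names are Fb, Db, Ab, Cb. Stacked in thirds they read Db–Fb–Ab–Cb, which is a minor seventh chord on Db.
With the third (Fb) in the bass, the chord is in first inversion (figured bass 6/5).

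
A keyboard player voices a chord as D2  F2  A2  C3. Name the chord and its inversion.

The pitch classes D, F, A, C arrange in thirds as D–F–A–C: a D minor seventh chord.
D is the root of D minor seventh; root in the bass means root position (figured bass 7).

D minor seventh, root position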